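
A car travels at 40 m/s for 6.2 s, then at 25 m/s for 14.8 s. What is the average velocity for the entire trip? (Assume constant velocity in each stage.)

d₁ = v₁t₁ = 40 × 6.2 = 248.0 m
d₂ = v₂t₂ = 25 × 14.8 = 370.0 m
d_total = 618.0 m, t_total = 21.0 s
v_avg = d_total/t_total = 618.0/21.0 = 29.43 m/s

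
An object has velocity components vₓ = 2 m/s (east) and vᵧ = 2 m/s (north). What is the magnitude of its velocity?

|v| = √(vₓ² + vᵧ²) = √(2² + 2²) = √(8) = 2.83 m/s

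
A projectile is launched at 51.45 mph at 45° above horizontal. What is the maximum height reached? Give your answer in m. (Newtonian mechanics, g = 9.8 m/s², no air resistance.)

v₀ = 51.45 mph × 0.44704 = 23.0002 m/s
H = v₀² × sin²(θ) / (2g) = 23.0002² × sin(45°)² / (2 × 9.8) = 529.009 × 0.5 / 19.6 = 13.5 m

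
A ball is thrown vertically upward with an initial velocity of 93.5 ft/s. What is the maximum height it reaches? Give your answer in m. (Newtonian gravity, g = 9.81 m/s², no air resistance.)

v₀ = 93.5 ft/s × 0.3048 = 28.4988 m/s
h_max = v₀² / (2g) = 28.4988² / (2 × 9.81) = 812.182 / 19.62 = 41.4 m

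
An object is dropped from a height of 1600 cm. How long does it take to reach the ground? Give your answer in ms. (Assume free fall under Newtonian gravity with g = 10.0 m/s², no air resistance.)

h = 1600 cm × 0.01 = 16.0 m
t = √(2h/g) = √(2 × 16.0 / 10.0) = 1.78885 s
t = 1.78885 s / 0.001 = 1789 ms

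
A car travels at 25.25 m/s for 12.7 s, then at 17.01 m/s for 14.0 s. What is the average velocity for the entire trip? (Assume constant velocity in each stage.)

d₁ = v₁t₁ = 25.25 × 12.7 = 320.675 m
d₂ = v₂t₂ = 17.01 × 14.0 = 238.14 m
d_total = 558.815 m, t_total = 26.7 s
v_avg = d_total/t_total = 558.815/26.7 = 20.93 m/s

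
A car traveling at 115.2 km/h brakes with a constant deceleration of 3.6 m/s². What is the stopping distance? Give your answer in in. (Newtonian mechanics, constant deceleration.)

v₀ = 115.2 km/h × 0.2777777777777778 = 32.0 m/s
d = v₀² / (2a) = 32.0² / (2 × 3.6) = 1024.0 / 7.2 = 142.222 m
d = 142.222 m / 0.0254 = 5599 in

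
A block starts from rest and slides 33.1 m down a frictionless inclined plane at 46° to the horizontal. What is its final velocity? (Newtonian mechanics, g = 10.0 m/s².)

a = g sin(θ) = 10.0 × sin(46°) = 7.1934 m/s²
v = √(2ad) = √(2 × 7.1934 × 33.1) = 21.82 m/s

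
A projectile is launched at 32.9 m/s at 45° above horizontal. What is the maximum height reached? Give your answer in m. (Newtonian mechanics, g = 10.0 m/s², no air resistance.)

H = v₀² × sin²(θ) / (2g) = 32.9² × sin(45°)² / (2 × 10.0) = 1082.41 × 0.5 / 20.0 = 27.06 m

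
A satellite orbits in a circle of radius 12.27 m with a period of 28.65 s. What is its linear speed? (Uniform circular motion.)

v = 2πr/T = 2π×12.27/28.65 = 2.69 m/s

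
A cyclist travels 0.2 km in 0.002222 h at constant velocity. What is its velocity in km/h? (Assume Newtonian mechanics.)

d = 0.2 km × 1000.0 = 200.0 m
t = 0.002222 h × 3600.0 = 7.9992 s
v = d / t = 200.0 / 7.9992 = 25.0025 m/s
v = 25.0025 m/s / 0.2777777777777778 = 90.01 km/h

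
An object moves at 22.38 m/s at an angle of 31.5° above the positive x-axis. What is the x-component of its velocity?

vₓ = v cos(θ) = 22.38 × cos(31.5°) = 19.08 m/s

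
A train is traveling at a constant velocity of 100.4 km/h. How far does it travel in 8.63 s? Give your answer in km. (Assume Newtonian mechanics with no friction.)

v = 100.4 km/h × 0.2777777777777778 = 27.8889 m/s
d = v × t = 27.8889 × 8.63 = 240.681 m
d = 240.681 m / 1000.0 = 0.2407 km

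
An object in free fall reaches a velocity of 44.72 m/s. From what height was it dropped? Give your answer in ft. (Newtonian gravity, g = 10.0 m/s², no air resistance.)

h = v² / (2g) = 44.72² / (2 × 10.0) = 99.9939 m
h = 99.9939 m / 0.3048 = 328.1 ft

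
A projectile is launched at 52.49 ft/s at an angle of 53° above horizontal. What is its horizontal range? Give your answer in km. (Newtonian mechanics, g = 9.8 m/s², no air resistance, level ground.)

v₀ = 52.49 ft/s × 0.3048 = 15.999 m/s
R = v₀² × sin(2θ) / g = 15.999² × sin(2 × 53°) / 9.8 = 255.968 × 0.961262 / 9.8 = 25.1074 m
R = 25.1074 m / 1000.0 = 0.02511 km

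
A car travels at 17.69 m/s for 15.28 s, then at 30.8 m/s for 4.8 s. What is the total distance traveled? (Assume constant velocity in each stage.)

d₁ = v₁t₁ = 17.69 × 15.28 = 270.3032 m
d₂ = v₂t₂ = 30.8 × 4.8 = 147.84 m
d_total = 270.3032 + 147.84 = 418.14 m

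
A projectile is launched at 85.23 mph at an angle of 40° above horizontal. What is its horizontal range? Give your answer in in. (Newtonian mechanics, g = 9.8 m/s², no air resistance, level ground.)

v₀ = 85.23 mph × 0.44704 = 38.1012 m/s
R = v₀² × sin(2θ) / g = 38.1012² × sin(2 × 40°) / 9.8 = 1451.7 × 0.984808 / 9.8 = 145.882 m
R = 145.882 m / 0.0254 = 5743 in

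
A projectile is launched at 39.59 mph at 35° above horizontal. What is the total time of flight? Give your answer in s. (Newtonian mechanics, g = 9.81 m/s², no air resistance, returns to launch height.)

v₀ = 39.59 mph × 0.44704 = 17.6983 m/s
T = 2 × v₀ × sin(θ) / g = 2 × 17.6983 × sin(35°) / 9.81 = 2 × 17.6983 × 0.573576 / 9.81 = 2.07 s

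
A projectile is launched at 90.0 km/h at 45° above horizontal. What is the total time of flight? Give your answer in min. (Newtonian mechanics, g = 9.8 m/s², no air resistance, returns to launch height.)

v₀ = 90.0 km/h × 0.2777777777777778 = 25.0 m/s
T = 2 × v₀ × sin(θ) / g = 2 × 25.0 × sin(45°) / 9.8 = 2 × 25.0 × 0.707107 / 9.8 = 3.60769 s
T = 3.60769 s / 60.0 = 0.06013 min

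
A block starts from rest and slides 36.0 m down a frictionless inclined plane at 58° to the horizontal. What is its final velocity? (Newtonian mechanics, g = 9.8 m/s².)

a = g sin(θ) = 9.8 × sin(58°) = 8.3109 m/s²
v = √(2ad) = √(2 × 8.3109 × 36.0) = 24.46 m/s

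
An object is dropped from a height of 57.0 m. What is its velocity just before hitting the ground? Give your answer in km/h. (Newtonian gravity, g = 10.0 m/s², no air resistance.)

v = √(2gh) = √(2 × 10.0 × 57.0) = 33.763886 m/s
v = 33.763886 m/s / 0.2777777777777778 = 121.5 km/h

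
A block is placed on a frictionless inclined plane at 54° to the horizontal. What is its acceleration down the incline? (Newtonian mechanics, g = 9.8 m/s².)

a = g sin(θ) = 9.8 × sin(54°) = 9.8 × 0.809 = 7.93 m/s²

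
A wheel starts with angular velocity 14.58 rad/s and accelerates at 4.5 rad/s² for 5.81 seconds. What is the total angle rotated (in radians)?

θ = ω₀t + ½αt² = 14.58×5.81 + ½×4.5×5.81² = 160.66 rad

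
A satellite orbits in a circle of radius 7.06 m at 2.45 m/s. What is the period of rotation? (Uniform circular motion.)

T = 2πr/v = 2π×7.06/2.45 = 18.11 s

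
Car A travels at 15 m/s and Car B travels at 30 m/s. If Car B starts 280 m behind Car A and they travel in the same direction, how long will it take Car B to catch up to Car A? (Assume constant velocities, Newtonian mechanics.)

Relative speed: v_rel = 30 - 15 = 15 m/s
Time to catch: t = d₀/v_rel = 280/15 = 18.67 s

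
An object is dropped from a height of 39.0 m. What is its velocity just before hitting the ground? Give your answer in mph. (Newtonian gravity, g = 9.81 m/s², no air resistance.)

v = √(2gh) = √(2 × 9.81 × 39.0) = 27.6619 m/s
v = 27.6619 m/s / 0.44704 = 61.88 mph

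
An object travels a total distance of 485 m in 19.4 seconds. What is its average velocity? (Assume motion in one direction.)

v_avg = Δd / Δt = 485 / 19.4 = 25.0 m/s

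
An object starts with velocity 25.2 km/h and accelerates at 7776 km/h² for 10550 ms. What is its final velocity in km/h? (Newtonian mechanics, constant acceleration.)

v₀ = 25.2 km/h × 0.2777777777777778 = 7.0 m/s
a = 7776 km/h² × 7.716049382716049e-05 = 0.6 m/s²
t = 10550 ms × 0.001 = 10.55 s
v = v₀ + a × t = 7.0 + 0.6 × 10.55 = 13.33 m/s
v = 13.33 m/s / 0.2777777777777778 = 47.99 km/h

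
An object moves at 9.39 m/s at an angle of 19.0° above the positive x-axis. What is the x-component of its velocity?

vₓ = v cos(θ) = 9.39 × cos(19.0°) = 8.88 m/s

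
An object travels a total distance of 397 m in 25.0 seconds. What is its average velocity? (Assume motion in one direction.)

v_avg = Δd / Δt = 397 / 25.0 = 15.88 m/s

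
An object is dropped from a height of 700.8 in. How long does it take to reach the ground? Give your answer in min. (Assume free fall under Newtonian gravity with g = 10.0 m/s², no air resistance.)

h = 700.8 in × 0.0254 = 17.8003 m
t = √(2h/g) = √(2 × 17.8003 / 10.0) = 1.88681 s
t = 1.88681 s / 60.0 = 0.03145 min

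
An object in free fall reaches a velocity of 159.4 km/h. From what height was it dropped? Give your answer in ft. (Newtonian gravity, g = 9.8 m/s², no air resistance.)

v = 159.4 km/h × 0.2777777777777778 = 44.2778 m/s
h = v² / (2g) = 44.2778² / (2 × 9.8) = 100.027 m
h = 100.027 m / 0.3048 = 328.2 ft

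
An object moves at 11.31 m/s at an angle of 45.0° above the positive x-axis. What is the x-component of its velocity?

vₓ = v cos(θ) = 11.31 × cos(45.0°) = 8.0 m/s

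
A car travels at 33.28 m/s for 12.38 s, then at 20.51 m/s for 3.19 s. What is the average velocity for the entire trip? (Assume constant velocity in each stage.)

d₁ = v₁t₁ = 33.28 × 12.38 = 412.0064 m
d₂ = v₂t₂ = 20.51 × 3.19 = 65.4269 m
d_total = 477.4333 m, t_total = 15.57 s
v_avg = d_total/t_total = 477.4333/15.57 = 30.66 m/s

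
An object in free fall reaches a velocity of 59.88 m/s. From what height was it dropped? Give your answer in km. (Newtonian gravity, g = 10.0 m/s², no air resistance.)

h = v² / (2g) = 59.88² / (2 × 10.0) = 179.281 m
h = 179.281 m / 1000.0 = 0.1793 km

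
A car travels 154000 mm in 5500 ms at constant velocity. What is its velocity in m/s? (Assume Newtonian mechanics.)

d = 154000 mm × 0.001 = 154.0 m
t = 5500 ms × 0.001 = 5.5 s
v = d / t = 154.0 / 5.5 = 28.0 m/s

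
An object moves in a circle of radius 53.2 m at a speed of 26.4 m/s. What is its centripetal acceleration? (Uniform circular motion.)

a_c = v²/r = 26.4²/53.2 = 696.96/53.2 = 13.1 m/s²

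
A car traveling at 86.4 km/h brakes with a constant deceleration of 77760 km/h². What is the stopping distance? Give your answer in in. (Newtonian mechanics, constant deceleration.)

v₀ = 86.4 km/h × 0.2777777777777778 = 24.0 m/s
a = 77760 km/h² × 7.716049382716049e-05 = 6.0 m/s²
d = v₀² / (2a) = 24.0² / (2 × 6.0) = 576.0 / 12.0 = 48.0 m
d = 48.0 m / 0.0254 = 1890 in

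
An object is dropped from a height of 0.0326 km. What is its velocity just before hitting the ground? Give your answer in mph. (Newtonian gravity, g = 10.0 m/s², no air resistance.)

h = 0.0326 km × 1000.0 = 32.6 m
v = √(2gh) = √(2 × 10.0 × 32.6) = 25.5343 m/s
v = 25.5343 m/s / 0.44704 = 57.12 mph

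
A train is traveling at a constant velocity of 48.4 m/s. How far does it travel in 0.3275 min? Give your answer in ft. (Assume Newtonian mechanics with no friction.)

t = 0.3275 min × 60.0 = 19.65 s
d = v × t = 48.4 × 19.65 = 951.06 m
d = 951.06 m / 0.3048 = 3120 ft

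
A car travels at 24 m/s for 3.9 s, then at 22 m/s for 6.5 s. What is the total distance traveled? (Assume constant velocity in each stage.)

d₁ = v₁t₁ = 24 × 3.9 = 93.6 m
d₂ = v₂t₂ = 22 × 6.5 = 143.0 m
d_total = 93.6 + 143.0 = 236.6 m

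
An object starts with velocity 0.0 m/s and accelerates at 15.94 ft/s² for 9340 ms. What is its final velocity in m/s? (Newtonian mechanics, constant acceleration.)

a = 15.94 ft/s² × 0.3048 = 4.85851 m/s²
t = 9340 ms × 0.001 = 9.34 s
v = v₀ + a × t = 0.0 + 4.85851 × 9.34 = 45.38 m/s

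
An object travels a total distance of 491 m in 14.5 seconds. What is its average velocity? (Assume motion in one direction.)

v_avg = Δd / Δt = 491 / 14.5 = 33.86 m/s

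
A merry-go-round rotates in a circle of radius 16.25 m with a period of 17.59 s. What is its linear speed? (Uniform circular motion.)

v = 2πr/T = 2π×16.25/17.59 = 5.8 m/s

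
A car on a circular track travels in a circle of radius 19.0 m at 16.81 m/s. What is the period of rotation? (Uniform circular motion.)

T = 2πr/v = 2π×19.0/16.81 = 7.1 s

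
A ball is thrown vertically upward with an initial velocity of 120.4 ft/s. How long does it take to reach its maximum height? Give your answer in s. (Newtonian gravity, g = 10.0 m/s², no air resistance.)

v₀ = 120.4 ft/s × 0.3048 = 36.6979 m/s
t_up = v₀ / g = 36.6979 / 10.0 = 3.67 s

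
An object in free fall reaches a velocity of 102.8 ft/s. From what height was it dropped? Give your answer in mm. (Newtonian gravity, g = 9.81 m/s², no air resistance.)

v = 102.8 ft/s × 0.3048 = 31.3334 m/s
h = v² / (2g) = 31.3334² / (2 × 9.81) = 50.0399 m
h = 50.0399 m / 0.001 = 50040 mm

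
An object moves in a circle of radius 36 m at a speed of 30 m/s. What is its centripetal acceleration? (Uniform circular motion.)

a_c = v²/r = 30²/36 = 900/36 = 25.0 m/s²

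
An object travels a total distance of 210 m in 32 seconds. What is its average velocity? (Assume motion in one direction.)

v_avg = Δd / Δt = 210 / 32 = 6.56 m/s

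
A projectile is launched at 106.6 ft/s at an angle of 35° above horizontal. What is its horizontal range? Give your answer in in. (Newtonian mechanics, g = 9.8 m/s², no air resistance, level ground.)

v₀ = 106.6 ft/s × 0.3048 = 32.4917 m/s
R = v₀² × sin(2θ) / g = 32.4917² × sin(2 × 35°) / 9.8 = 1055.71 × 0.939693 / 9.8 = 101.229 m
R = 101.229 m / 0.0254 = 3985 in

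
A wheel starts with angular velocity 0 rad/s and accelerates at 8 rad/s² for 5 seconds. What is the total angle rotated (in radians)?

θ = ω₀t + ½αt² = 0×5 + ½×8×5² = 100.0 rad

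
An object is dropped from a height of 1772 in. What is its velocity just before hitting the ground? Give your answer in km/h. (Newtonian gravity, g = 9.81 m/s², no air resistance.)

h = 1772 in × 0.0254 = 45.0088 m
v = √(2gh) = √(2 × 9.81 × 45.0088) = 29.7165 m/s
v = 29.7165 m/s / 0.2777777777777778 = 107.0 km/h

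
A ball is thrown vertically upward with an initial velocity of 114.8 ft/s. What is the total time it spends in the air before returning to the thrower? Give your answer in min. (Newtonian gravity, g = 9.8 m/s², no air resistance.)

v₀ = 114.8 ft/s × 0.3048 = 34.991 m/s
t_total = 2 × v₀ / g = 2 × 34.991 / 9.8 = 7.14102 s
t_total = 7.14102 s / 60.0 = 0.119 min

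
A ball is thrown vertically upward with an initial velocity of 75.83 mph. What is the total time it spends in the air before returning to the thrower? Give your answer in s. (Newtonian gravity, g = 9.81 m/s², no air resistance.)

v₀ = 75.83 mph × 0.44704 = 33.899 m/s
t_total = 2 × v₀ / g = 2 × 33.899 / 9.81 = 6.911 s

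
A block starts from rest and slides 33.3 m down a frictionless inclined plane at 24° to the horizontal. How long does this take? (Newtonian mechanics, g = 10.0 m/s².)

a = g sin(θ) = 10.0 × sin(24°) = 4.0674 m/s²
t = √(2d/a) = √(2 × 33.3 / 4.0674) = 4.05 s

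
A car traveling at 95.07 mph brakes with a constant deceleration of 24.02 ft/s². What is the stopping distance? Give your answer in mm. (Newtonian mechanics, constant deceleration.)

v₀ = 95.07 mph × 0.44704 = 42.5001 m/s
a = 24.02 ft/s² × 0.3048 = 7.3213 m/s²
d = v₀² / (2a) = 42.5001² / (2 × 7.3213) = 1806.26 / 14.6426 = 123.357 m
d = 123.357 m / 0.001 = 123400 mm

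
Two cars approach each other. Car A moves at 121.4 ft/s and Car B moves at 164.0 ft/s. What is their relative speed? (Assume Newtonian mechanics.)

v_rel = v_A + v_B = 121.4 + 164.0 = 285.4 ft/s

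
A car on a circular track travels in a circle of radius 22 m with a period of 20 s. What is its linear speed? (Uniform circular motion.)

v = 2πr/T = 2π×22/20 = 6.91 m/s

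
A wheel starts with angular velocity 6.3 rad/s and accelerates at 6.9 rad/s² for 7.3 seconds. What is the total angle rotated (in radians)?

θ = ω₀t + ½αt² = 6.3×7.3 + ½×6.9×7.3² = 229.84 rad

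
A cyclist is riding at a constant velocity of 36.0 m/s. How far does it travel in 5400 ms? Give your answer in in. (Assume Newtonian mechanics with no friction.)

t = 5400 ms × 0.001 = 5.4 s
d = v × t = 36.0 × 5.4 = 194.4 m
d = 194.4 m / 0.0254 = 7654 in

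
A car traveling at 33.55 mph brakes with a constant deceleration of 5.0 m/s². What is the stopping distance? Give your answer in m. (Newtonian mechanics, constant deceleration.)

v₀ = 33.55 mph × 0.44704 = 14.9982 m/s
d = v₀² / (2a) = 14.9982² / (2 × 5.0) = 224.946 / 10.0 = 22.49 m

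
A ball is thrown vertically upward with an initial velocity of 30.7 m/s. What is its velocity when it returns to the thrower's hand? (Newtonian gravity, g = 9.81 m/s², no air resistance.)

By conservation of energy (no air resistance), the ball returns to the throw height with the same speed as launch, but directed downward.
|v_ground| = v₀ = 30.7 m/s
v_ground = 30.7 m/s (downward)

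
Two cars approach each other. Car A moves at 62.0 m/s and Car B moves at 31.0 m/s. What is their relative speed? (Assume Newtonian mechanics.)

v_rel = v_A + v_B = 62.0 + 31.0 = 93.0 m/s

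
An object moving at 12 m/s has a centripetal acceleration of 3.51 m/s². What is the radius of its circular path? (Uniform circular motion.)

r = v²/a_c = 12²/3.51 = 41.03 m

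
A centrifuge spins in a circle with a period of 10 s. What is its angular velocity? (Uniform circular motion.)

ω = 2π/T = 2π/10 = 0.6283 rad/s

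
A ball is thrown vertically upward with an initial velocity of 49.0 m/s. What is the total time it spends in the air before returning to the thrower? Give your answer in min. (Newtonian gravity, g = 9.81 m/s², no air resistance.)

t_total = 2 × v₀ / g = 2 × 49.0 / 9.81 = 9.98981 s
t_total = 9.98981 s / 60.0 = 0.1665 min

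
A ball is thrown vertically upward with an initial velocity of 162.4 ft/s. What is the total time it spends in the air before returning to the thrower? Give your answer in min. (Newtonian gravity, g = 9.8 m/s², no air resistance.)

v₀ = 162.4 ft/s × 0.3048 = 49.4995 m/s
t_total = 2 × v₀ / g = 2 × 49.4995 / 9.8 = 10.1019 s
t_total = 10.1019 s / 60.0 = 0.1684 min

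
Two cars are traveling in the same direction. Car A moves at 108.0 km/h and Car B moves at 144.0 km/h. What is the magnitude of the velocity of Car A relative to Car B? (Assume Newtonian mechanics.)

v_rel = |v_A - v_B| = |108.0 - 144.0| = 36.0 km/h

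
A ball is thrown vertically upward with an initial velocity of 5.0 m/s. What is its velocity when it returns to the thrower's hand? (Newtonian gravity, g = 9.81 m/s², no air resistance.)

By conservation of energy (no air resistance), the ball returns to the throw height with the same speed as launch, but directed downward.
|v_ground| = v₀ = 5.0 m/s
v_ground = 5.0 m/s (downward)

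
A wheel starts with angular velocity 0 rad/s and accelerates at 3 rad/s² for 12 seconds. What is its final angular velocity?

ω = ω₀ + αt = 0 + 3 × 12 = 36 rad/s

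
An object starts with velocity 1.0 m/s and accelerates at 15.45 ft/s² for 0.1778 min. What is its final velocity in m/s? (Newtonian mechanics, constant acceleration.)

a = 15.45 ft/s² × 0.3048 = 4.70916 m/s²
t = 0.1778 min × 60.0 = 10.668 s
v = v₀ + a × t = 1.0 + 4.70916 × 10.668 = 51.24 m/s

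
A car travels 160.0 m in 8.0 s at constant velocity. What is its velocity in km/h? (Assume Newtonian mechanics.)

v = d / t = 160.0 / 8.0 = 20.0 m/s
v = 20.0 m/s / 0.2777777777777778 = 72.0 km/h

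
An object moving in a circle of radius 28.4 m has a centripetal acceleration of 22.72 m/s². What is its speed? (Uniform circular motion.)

v = √(a_c × r) = √(22.72 × 28.4) = 25.4 m/s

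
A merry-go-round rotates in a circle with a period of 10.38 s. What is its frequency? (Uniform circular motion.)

f = 1/T = 1/10.38 = 0.0963 Hz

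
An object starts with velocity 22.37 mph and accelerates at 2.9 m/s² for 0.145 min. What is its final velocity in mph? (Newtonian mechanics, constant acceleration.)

v₀ = 22.37 mph × 0.44704 = 10.0003 m/s
t = 0.145 min × 60.0 = 8.7 s
v = v₀ + a × t = 10.0003 + 2.9 × 8.7 = 35.2303 m/s
v = 35.2303 m/s / 0.44704 = 78.81 mph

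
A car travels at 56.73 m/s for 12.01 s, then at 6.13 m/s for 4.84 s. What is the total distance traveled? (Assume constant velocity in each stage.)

d₁ = v₁t₁ = 56.73 × 12.01 = 681.3273 m
d₂ = v₂t₂ = 6.13 × 4.84 = 29.6692 m
d_total = 681.3273 + 29.6692 = 711.0 m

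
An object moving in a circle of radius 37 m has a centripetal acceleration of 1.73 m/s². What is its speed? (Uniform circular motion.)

v = √(a_c × r) = √(1.73 × 37) = 8.0 m/s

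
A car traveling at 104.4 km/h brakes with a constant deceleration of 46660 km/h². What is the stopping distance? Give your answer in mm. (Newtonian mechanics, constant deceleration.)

v₀ = 104.4 km/h × 0.2777777777777778 = 29.0 m/s
a = 46660 km/h² × 7.716049382716049e-05 = 3.60031 m/s²
d = v₀² / (2a) = 29.0² / (2 × 3.60031) = 841.0 / 7.20062 = 116.795 m
d = 116.795 m / 0.001 = 116800 mm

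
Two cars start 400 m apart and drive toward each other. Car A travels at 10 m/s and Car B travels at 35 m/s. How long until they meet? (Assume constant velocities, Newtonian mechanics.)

Combined speed: v_combined = 10 + 35 = 45 m/s
Time to meet: t = d/v_combined = 400/45 = 8.89 s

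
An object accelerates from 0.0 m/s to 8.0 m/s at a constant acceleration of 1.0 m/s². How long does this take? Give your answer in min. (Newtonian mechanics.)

t = (v - v₀) / a = (8.0 - 0.0) / 1.0 = 8.0 s
t = 8.0 s / 60.0 = 0.1333 min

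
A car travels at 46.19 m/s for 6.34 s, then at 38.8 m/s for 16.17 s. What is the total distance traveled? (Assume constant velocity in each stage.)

d₁ = v₁t₁ = 46.19 × 6.34 = 292.8446 m
d₂ = v₂t₂ = 38.8 × 16.17 = 627.396 m
d_total = 292.8446 + 627.396 = 920.24 m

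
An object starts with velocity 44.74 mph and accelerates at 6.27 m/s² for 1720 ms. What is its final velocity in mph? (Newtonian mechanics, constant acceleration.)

v₀ = 44.74 mph × 0.44704 = 20.0006 m/s
t = 1720 ms × 0.001 = 1.72 s
v = v₀ + a × t = 20.0006 + 6.27 × 1.72 = 30.785 m/s
v = 30.785 m/s / 0.44704 = 68.86 mph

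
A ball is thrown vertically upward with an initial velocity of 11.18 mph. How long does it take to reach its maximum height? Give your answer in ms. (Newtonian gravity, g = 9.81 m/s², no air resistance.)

v₀ = 11.18 mph × 0.44704 = 4.99791 m/s
t_up = v₀ / g = 4.99791 / 9.81 = 0.509471 s
t_up = 0.509471 s / 0.001 = 509.5 ms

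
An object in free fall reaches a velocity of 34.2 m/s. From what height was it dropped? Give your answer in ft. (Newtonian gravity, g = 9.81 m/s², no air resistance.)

h = v² / (2g) = 34.2² / (2 × 9.81) = 59.6147 m
h = 59.6147 m / 0.3048 = 195.6 ft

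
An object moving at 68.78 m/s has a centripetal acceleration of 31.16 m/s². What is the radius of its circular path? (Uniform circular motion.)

r = v²/a_c = 68.78²/31.16 = 151.82 m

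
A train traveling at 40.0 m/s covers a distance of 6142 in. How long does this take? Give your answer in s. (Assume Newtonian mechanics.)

d = 6142 in × 0.0254 = 156.007 m
t = d / v = 156.007 / 40.0 = 3.9 s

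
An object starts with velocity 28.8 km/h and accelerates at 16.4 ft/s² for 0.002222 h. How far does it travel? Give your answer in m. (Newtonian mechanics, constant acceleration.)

v₀ = 28.8 km/h × 0.2777777777777778 = 8.0 m/s
a = 16.4 ft/s² × 0.3048 = 4.99872 m/s²
t = 0.002222 h × 3600.0 = 7.9992 s
d = v₀ × t + ½ × a × t² = 8.0 × 7.9992 + 0.5 × 4.99872 × 7.9992² = 223.9 m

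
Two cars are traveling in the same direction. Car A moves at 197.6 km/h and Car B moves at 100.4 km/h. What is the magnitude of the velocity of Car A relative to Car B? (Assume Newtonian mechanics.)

v_rel = |v_A - v_B| = |197.6 - 100.4| = 97.2 km/h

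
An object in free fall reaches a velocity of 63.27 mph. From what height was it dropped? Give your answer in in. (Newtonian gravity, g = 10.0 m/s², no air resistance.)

v = 63.27 mph × 0.44704 = 28.2842 m/s
h = v² / (2g) = 28.2842² / (2 × 10.0) = 39.9998 m
h = 39.9998 m / 0.0254 = 1575 in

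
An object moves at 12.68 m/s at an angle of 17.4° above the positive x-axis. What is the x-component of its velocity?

vₓ = v cos(θ) = 12.68 × cos(17.4°) = 12.1 m/s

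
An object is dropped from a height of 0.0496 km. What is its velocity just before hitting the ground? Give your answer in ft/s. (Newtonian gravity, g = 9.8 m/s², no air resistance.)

h = 0.0496 km × 1000.0 = 49.6 m
v = √(2gh) = √(2 × 9.8 × 49.6) = 31.1795 m/s
v = 31.1795 m/s / 0.3048 = 102.3 ft/s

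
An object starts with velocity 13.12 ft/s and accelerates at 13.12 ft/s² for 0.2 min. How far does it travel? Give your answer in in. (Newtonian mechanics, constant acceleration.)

v₀ = 13.12 ft/s × 0.3048 = 3.99898 m/s
a = 13.12 ft/s² × 0.3048 = 3.99898 m/s²
t = 0.2 min × 60.0 = 12.0 s
d = v₀ × t + ½ × a × t² = 3.99898 × 12.0 + 0.5 × 3.99898 × 12.0² = 335.914 m
d = 335.914 m / 0.0254 = 13220 in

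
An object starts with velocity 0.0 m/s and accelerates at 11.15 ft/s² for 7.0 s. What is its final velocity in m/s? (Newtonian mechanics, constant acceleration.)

a = 11.15 ft/s² × 0.3048 = 3.39852 m/s²
v = v₀ + a × t = 0.0 + 3.39852 × 7.0 = 23.79 m/s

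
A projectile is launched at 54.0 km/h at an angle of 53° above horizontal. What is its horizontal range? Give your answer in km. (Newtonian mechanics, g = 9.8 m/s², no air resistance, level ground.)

v₀ = 54.0 km/h × 0.2777777777777778 = 15.0 m/s
R = v₀² × sin(2θ) / g = 15.0² × sin(2 × 53°) / 9.8 = 225.0 × 0.961262 / 9.8 = 22.0698 m
R = 22.0698 m / 1000.0 = 0.02207 km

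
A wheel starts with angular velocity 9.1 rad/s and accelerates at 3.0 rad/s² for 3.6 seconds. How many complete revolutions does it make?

θ = ω₀t + ½αt² = 9.1×3.6 + ½×3.0×3.6² = 52.2 rad
Total revolutions = θ/(2π) = 52.2/(2π) = 8.31
Complete revolutions = ⌊8.31⌋ = 8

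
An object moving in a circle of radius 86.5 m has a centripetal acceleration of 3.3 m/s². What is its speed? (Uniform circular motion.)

v = √(a_c × r) = √(3.3 × 86.5) = 16.9 m/s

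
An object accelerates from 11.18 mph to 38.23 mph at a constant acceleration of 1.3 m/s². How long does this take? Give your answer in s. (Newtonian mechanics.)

v₀ = 11.18 mph × 0.44704 = 4.99791 m/s
v = 38.23 mph × 0.44704 = 17.0903 m/s
t = (v - v₀) / a = (17.0903 - 4.99791) / 1.3 = 9.302 s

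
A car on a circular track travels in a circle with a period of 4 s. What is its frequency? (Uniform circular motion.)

f = 1/T = 1/4 = 0.25 Hz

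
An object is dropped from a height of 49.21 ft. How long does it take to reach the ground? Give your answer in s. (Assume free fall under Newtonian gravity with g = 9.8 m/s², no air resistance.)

h = 49.21 ft × 0.3048 = 14.9992 m
t = √(2h/g) = √(2 × 14.9992 / 9.8) = 1.75 s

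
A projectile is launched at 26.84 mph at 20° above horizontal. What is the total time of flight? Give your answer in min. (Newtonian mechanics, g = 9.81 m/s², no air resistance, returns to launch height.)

v₀ = 26.84 mph × 0.44704 = 11.9986 m/s
T = 2 × v₀ × sin(θ) / g = 2 × 11.9986 × sin(20°) / 9.81 = 2 × 11.9986 × 0.34202 / 9.81 = 0.836649 s
T = 0.836649 s / 60.0 = 0.01394 min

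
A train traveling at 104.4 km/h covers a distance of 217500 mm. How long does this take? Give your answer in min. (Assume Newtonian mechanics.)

d = 217500 mm × 0.001 = 217.5 m
v = 104.4 km/h × 0.2777777777777778 = 29.0 m/s
t = d / v = 217.5 / 29.0 = 7.5 s
t = 7.5 s / 60.0 = 0.125 min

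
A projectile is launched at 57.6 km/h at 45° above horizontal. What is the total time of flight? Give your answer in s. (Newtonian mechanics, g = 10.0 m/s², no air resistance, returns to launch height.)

v₀ = 57.6 km/h × 0.2777777777777778 = 16.0 m/s
T = 2 × v₀ × sin(θ) / g = 2 × 16.0 × sin(45°) / 10.0 = 2 × 16.0 × 0.707107 / 10.0 = 2.263 s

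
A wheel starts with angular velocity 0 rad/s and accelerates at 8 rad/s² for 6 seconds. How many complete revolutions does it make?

θ = ω₀t + ½αt² = 0×6 + ½×8×6² = 144.0 rad
Total revolutions = θ/(2π) = 144.0/(2π) = 22.92
Complete revolutions = ⌊22.92⌋ = 22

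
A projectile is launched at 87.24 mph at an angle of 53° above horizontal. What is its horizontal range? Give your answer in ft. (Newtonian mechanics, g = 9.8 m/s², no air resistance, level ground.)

v₀ = 87.24 mph × 0.44704 = 38.9998 m/s
R = v₀² × sin(2θ) / g = 38.9998² × sin(2 × 53°) / 9.8 = 1520.98 × 0.961262 / 9.8 = 149.19 m
R = 149.19 m / 0.3048 = 489.5 ft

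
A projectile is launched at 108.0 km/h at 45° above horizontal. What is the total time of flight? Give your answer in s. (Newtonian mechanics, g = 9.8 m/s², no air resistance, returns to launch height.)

v₀ = 108.0 km/h × 0.2777777777777778 = 30.0 m/s
T = 2 × v₀ × sin(θ) / g = 2 × 30.0 × sin(45°) / 9.8 = 2 × 30.0 × 0.707107 / 9.8 = 4.329 s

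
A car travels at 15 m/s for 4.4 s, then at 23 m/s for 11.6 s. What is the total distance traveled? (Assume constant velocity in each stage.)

d₁ = v₁t₁ = 15 × 4.4 = 66.0 m
d₂ = v₂t₂ = 23 × 11.6 = 266.8 m
d_total = 66.0 + 266.8 = 332.8 m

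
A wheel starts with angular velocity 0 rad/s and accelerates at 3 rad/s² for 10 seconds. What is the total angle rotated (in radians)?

θ = ω₀t + ½αt² = 0×10 + ½×3×10² = 150.0 rad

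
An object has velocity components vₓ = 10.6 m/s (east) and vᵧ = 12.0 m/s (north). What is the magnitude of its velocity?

|v| = √(vₓ² + vᵧ²) = √(10.6² + 12.0²) = √(256.36) = 16.01 m/s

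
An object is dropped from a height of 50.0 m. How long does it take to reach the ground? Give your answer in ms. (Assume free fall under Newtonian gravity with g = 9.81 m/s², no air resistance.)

t = √(2h/g) = √(2 × 50.0 / 9.81) = 3.19275 s
t = 3.19275 s / 0.001 = 3193 ms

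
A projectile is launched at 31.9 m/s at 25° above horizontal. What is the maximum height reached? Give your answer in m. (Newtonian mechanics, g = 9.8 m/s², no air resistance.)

H = v₀² × sin²(θ) / (2g) = 31.9² × sin(25°)² / (2 × 9.8) = 1017.61 × 0.178606 / 19.6 = 9.273 m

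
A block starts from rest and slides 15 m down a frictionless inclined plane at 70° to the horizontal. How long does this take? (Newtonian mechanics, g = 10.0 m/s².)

a = g sin(θ) = 10.0 × sin(70°) = 9.3969 m/s²
t = √(2d/a) = √(2 × 15 / 9.3969) = 1.79 s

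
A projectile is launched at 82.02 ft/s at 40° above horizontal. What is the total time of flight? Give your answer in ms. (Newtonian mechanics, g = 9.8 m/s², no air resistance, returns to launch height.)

v₀ = 82.02 ft/s × 0.3048 = 24.9997 m/s
T = 2 × v₀ × sin(θ) / g = 2 × 24.9997 × sin(40°) / 9.8 = 2 × 24.9997 × 0.642788 / 9.8 = 3.27949 s
T = 3.27949 s / 0.001 = 3279 ms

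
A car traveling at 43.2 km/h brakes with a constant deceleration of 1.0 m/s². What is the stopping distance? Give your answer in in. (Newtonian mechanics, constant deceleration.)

v₀ = 43.2 km/h × 0.2777777777777778 = 12.0 m/s
d = v₀² / (2a) = 12.0² / (2 × 1.0) = 144.0 / 2.0 = 72.0 m
d = 72.0 m / 0.0254 = 2835 in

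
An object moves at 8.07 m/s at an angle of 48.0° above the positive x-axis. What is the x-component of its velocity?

vₓ = v cos(θ) = 8.07 × cos(48.0°) = 5.4 m/s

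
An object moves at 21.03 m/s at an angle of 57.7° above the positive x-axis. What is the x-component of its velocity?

vₓ = v cos(θ) = 21.03 × cos(57.7°) = 11.24 m/s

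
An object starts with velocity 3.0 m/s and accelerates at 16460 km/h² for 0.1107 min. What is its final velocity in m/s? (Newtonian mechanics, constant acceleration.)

a = 16460 km/h² × 7.716049382716049e-05 = 1.27006 m/s²
t = 0.1107 min × 60.0 = 6.642 s
v = v₀ + a × t = 3.0 + 1.27006 × 6.642 = 11.44 m/s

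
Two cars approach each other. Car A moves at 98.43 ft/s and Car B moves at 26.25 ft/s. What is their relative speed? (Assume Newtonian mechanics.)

v_rel = v_A + v_B = 98.43 + 26.25 = 124.68 ft/s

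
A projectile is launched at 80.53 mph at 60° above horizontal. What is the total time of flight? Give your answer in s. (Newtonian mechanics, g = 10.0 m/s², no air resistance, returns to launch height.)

v₀ = 80.53 mph × 0.44704 = 36.0001 m/s
T = 2 × v₀ × sin(θ) / g = 2 × 36.0001 × sin(60°) / 10.0 = 2 × 36.0001 × 0.866025 / 10.0 = 6.235 s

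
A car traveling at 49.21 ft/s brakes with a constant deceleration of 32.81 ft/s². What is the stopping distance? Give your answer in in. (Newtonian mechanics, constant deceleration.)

v₀ = 49.21 ft/s × 0.3048 = 14.9992 m/s
a = 32.81 ft/s² × 0.3048 = 10.0005 m/s²
d = v₀² / (2a) = 14.9992² / (2 × 10.0005) = 224.976 / 20.001 = 11.2482 m
d = 11.2482 m / 0.0254 = 442.8 in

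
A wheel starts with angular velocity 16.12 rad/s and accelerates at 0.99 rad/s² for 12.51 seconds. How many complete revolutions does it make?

θ = ω₀t + ½αt² = 16.12×12.51 + ½×0.99×12.51² = 279.1287495 rad
Total revolutions = θ/(2π) = 279.1287495/(2π) = 44.42
Complete revolutions = ⌊44.42⌋ = 44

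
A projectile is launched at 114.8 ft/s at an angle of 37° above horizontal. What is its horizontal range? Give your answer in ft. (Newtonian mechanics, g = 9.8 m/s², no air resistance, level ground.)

v₀ = 114.8 ft/s × 0.3048 = 34.991 m/s
R = v₀² × sin(2θ) / g = 34.991² × sin(2 × 37°) / 9.8 = 1224.37 × 0.961262 / 9.8 = 120.096 m
R = 120.096 m / 0.3048 = 394.0 ft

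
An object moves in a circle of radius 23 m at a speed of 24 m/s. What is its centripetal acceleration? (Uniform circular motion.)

a_c = v²/r = 24²/23 = 576/23 = 25.04 m/s²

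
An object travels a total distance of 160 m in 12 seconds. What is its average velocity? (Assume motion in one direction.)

v_avg = Δd / Δt = 160 / 12 = 13.33 m/s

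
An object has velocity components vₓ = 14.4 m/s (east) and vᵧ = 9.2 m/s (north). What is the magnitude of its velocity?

|v| = √(vₓ² + vᵧ²) = √(14.4² + 9.2²) = √(292.0) = 17.09 m/s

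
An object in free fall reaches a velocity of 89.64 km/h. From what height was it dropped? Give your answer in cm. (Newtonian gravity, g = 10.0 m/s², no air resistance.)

v = 89.64 km/h × 0.2777777777777778 = 24.9 m/s
h = v² / (2g) = 24.9² / (2 × 10.0) = 31.0005 m
h = 31.0005 m / 0.01 = 3100 cm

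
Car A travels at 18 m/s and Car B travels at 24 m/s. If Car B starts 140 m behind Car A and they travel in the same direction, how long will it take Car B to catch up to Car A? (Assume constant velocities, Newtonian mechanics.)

Relative speed: v_rel = 24 - 18 = 6 m/s
Time to catch: t = d₀/v_rel = 140/6 = 23.33 s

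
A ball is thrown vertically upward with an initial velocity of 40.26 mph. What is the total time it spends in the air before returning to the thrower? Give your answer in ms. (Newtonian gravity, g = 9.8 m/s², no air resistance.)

v₀ = 40.26 mph × 0.44704 = 17.9978 m/s
t_total = 2 × v₀ / g = 2 × 17.9978 / 9.8 = 3.67302 s
t_total = 3.67302 s / 0.001 = 3673 ms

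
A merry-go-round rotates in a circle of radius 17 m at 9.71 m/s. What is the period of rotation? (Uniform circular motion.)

T = 2πr/v = 2π×17/9.71 = 11.0 s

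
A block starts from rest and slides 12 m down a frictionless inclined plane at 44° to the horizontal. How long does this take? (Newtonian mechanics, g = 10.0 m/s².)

a = g sin(θ) = 10.0 × sin(44°) = 6.9466 m/s²
t = √(2d/a) = √(2 × 12 / 6.9466) = 1.86 s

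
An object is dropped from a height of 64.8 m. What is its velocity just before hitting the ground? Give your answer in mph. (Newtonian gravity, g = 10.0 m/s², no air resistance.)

v = √(2gh) = √(2 × 10.0 × 64.8) = 36.0 m/s
v = 36.0 m/s / 0.44704 = 80.53 mph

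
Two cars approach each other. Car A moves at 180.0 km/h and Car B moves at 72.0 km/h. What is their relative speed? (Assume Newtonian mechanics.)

v_rel = v_A + v_B = 180.0 + 72.0 = 252.0 km/h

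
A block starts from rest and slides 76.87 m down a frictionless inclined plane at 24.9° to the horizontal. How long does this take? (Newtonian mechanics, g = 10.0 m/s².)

a = g sin(θ) = 10.0 × sin(24.9°) = 4.2104 m/s²
t = √(2d/a) = √(2 × 76.87 / 4.2104) = 6.04 s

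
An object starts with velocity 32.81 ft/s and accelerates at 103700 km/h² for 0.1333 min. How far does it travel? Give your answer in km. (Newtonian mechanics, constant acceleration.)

v₀ = 32.81 ft/s × 0.3048 = 10.0005 m/s
a = 103700 km/h² × 7.716049382716049e-05 = 8.00154 m/s²
t = 0.1333 min × 60.0 = 7.998 s
d = v₀ × t + ½ × a × t² = 10.0005 × 7.998 + 0.5 × 8.00154 × 7.998² = 335.905 m
d = 335.905 m / 1000.0 = 0.3359 km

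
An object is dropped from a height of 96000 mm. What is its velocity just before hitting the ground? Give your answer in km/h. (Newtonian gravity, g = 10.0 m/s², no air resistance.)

h = 96000 mm × 0.001 = 96.0 m
v = √(2gh) = √(2 × 10.0 × 96.0) = 43.8178 m/s
v = 43.8178 m/s / 0.2777777777777778 = 157.7 km/h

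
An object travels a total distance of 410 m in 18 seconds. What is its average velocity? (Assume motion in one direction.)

v_avg = Δd / Δt = 410 / 18 = 22.78 m/s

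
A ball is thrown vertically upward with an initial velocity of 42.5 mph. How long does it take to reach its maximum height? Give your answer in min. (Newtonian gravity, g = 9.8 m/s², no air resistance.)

v₀ = 42.5 mph × 0.44704 = 18.9992 m/s
t_up = v₀ / g = 18.9992 / 9.8 = 1.93869 s
t_up = 1.93869 s / 60.0 = 0.03231 min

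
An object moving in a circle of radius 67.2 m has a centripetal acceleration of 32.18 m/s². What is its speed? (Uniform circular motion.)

v = √(a_c × r) = √(32.18 × 67.2) = 46.5 m/s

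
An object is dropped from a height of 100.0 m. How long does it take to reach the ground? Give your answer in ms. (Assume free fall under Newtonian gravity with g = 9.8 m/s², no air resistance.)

t = √(2h/g) = √(2 × 100.0 / 9.8) = 4.51754 s
t = 4.51754 s / 0.001 = 4518 ms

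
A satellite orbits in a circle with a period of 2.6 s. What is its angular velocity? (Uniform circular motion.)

ω = 2π/T = 2π/2.6 = 2.4166 rad/s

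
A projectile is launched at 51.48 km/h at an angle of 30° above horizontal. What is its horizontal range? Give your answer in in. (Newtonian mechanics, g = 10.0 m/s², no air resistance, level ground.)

v₀ = 51.48 km/h × 0.2777777777777778 = 14.3 m/s
R = v₀² × sin(2θ) / g = 14.3² × sin(2 × 30°) / 10.0 = 204.49 × 0.866025 / 10.0 = 17.7093 m
R = 17.7093 m / 0.0254 = 697.2 in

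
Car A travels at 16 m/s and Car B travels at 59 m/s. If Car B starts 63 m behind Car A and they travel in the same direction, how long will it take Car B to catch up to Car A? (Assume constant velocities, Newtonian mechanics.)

Relative speed: v_rel = 59 - 16 = 43 m/s
Time to catch: t = d₀/v_rel = 63/43 = 1.47 s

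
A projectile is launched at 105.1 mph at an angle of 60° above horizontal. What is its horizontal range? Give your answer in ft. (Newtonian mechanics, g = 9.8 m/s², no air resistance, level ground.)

v₀ = 105.1 mph × 0.44704 = 46.9839 m/s
R = v₀² × sin(2θ) / g = 46.9839² × sin(2 × 60°) / 9.8 = 2207.49 × 0.866025 / 9.8 = 195.076 m
R = 195.076 m / 0.3048 = 640.0 ft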